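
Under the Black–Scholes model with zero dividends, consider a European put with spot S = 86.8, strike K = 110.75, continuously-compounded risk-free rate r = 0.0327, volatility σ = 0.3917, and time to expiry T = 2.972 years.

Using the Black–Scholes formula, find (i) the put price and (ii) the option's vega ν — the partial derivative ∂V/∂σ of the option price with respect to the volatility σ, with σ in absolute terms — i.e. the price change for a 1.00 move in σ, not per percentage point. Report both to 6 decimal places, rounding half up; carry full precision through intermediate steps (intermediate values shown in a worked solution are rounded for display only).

σ√T = 0.3917·√2.972 = 0.675271
d₁ = (ln(S/K) + (r+σ²/2)T) / (σ√T) = (ln(86.8/110.75) + (0.0327+0.3917²/2)·2.972) / 0.675271 = (-0.243669 + 0.325180) / 0.675271 = 0.120709
d₂ = d₁ − σ√T = 0.120709 − 0.675271 = -0.554562
e^{−rT} = e^{−0.0327·2.972} = 0.907389
N(−d₁) = 0.451961,  N(−d₂) = 0.710403
Put price V = K·e^{−rT}·N(−d₂) − S·N(−d₁) = 71.390733 − 39.230211 = 32.160523
φ(d₁) = (1/√(2π))·e^{−d₁²/2} = 0.396046
ν = S·φ(d₁)·√T = 59.263902

price = 32.160523
ν = 59.263902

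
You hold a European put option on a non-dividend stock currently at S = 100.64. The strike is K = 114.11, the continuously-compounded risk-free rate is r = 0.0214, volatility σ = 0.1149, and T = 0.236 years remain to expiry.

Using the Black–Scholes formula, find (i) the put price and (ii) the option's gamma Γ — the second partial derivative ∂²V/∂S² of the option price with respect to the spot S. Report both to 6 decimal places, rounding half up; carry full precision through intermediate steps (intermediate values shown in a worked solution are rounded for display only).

σ√T = 0.1149·√0.236 = 0.055818
d₁ = (ln(S/K) + (r+σ²/2)T) / (σ√T) = (ln(100.64/114.11) + (0.0214+0.1149²/2)·0.236) / 0.055818 = (-0.125613 + 0.006608) / 0.055818 = -2.132007
d₂ = d₁ − σ√T = -2.132007 − 0.055818 = -2.187826
e^{−rT} = e^{−0.0214·0.236} = 0.994962
N(−d₁) = 0.983497,  N(−d₂) = 0.985659
Put price V = K·e^{−rT}·N(−d₂) − S·N(−d₁) = 111.906926 − 98.979126 = 12.927801
φ(d₁) = (1/√(2π))·e^{−d₁²/2} = 0.041103
Γ = φ(d₁) / (S·σ·√T) = 0.007317

price = 12.927801
Γ = 0.007317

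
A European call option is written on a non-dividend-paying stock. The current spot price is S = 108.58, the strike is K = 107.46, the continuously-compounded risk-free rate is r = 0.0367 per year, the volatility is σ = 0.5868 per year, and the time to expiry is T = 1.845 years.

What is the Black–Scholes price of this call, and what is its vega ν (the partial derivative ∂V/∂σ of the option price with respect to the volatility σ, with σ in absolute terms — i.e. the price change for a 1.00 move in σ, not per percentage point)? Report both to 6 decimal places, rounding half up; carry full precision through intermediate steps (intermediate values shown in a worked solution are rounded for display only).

σ√T = 0.5868·√1.845 = 0.797055
d₁ = (ln(S/K) + (r+σ²/2)T) / (σ√T) = (ln(108.58/107.46) + (0.0367+0.5868²/2)·1.845) / 0.797055 = (0.010369 + 0.385360) / 0.797055 = 0.496488
d₂ = d₁ − σ√T = 0.496488 − 0.797055 = -0.300567
e^{−rT} = e^{−0.0367·1.845} = 0.934530
N(d₁) = 0.690225,  N(d₂) = 0.381872
Call price V = S·N(d₁) − K·e^{−rT}·N(d₂) = 74.944629 − 38.349384 = 36.595245
φ(d₁) = (1/√(2π))·e^{−d₁²/2} = 0.352682
ν = S·φ(d₁)·√T = 52.015309

price = 36.595245
ν = 52.015309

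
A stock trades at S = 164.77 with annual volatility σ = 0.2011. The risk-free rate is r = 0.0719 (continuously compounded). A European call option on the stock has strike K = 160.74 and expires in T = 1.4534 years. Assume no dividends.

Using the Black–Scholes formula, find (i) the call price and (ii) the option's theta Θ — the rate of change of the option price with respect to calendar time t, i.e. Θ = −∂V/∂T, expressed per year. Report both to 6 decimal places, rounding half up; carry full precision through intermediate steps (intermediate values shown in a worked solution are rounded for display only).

price = 26.983410
Θ = -11.294713

σ√T = 0.2011·√1.4534 = 0.242440
d₁ = (ln(S/K) + (r+σ²/2)T) / (σ√T) = (ln(164.77/160.74) + (0.0719+0.2011²/2)·1.4534) / 0.242440 = (0.024762 + 0.133888) / 0.242440 = 0.654390
d₂ = d₁ − σ√T = 0.654390 − 0.242440 = 0.411950
e^{−rT} = e^{−0.0719·1.4534} = 0.900775
N(d₁) = 0.743570,  N(d₂) = 0.659812
Call price V = S·N(d₁) − K·e^{−rT}·N(d₂) = 122.517992 − 95.534582 = 26.983410
φ(d₁) = (1/√(2π))·e^{−d₁²/2} = 0.322049
Θ = −S·φ(d₁)·σ/(2√T) − r·K·e^{−rT}·N(d₂) = −4.425777 − 6.868936 = -11.294713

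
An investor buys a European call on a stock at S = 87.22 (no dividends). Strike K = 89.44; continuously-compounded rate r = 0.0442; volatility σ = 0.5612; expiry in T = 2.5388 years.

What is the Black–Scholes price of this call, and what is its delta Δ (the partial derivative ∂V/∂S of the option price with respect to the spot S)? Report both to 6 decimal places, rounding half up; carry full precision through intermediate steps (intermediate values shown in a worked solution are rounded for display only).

price = 32.617135
Δ = 0.706945

σ√T = 0.5612·√2.5388 = 0.894194
d₁ = (ln(S/K) + (r+σ²/2)T) / (σ√T) = (ln(87.22/89.44) + (0.0442+0.5612²/2)·2.5388) / 0.894194 = (-0.025134 + 0.512007) / 0.894194 = 0.544482
d₂ = d₁ − σ√T = 0.544482 − 0.894194 = -0.349713
e^{−rT} = e^{−0.0442·2.5388} = 0.893852
N(d₁) = 0.706945,  N(d₂) = 0.363277
Call price V = S·N(d₁) − K·e^{−rT}·N(d₂) = 61.659738 − 29.042603 = 32.617135
Δ = N(d₁) = 0.706945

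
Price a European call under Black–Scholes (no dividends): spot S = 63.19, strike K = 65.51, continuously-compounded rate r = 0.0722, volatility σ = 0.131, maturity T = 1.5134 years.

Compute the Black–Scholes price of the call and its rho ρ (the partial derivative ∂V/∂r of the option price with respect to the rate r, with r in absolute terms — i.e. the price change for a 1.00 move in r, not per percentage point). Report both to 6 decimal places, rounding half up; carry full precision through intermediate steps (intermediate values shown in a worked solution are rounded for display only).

σ√T = 0.131·√1.5134 = 0.161157
d₁ = (ln(S/K) + (r+σ²/2)T) / (σ√T) = (ln(63.19/65.51) + (0.0722+0.131²/2)·1.5134) / 0.161157 = (-0.036057 + 0.122253) / 0.161157 = 0.534861
d₂ = d₁ − σ√T = 0.534861 − 0.161157 = 0.373705
e^{−rT} = e^{−0.0722·1.5134} = 0.896491
N(d₁) = 0.703627,  N(d₂) = 0.645688
Call price V = S·N(d₁) − K·e^{−rT}·N(d₂) = 44.462201 − 37.920676 = 6.541524
ρ = K·T·e^{−rT}·N(d₂) = 57.389152

price = 6.541524
ρ = 57.389152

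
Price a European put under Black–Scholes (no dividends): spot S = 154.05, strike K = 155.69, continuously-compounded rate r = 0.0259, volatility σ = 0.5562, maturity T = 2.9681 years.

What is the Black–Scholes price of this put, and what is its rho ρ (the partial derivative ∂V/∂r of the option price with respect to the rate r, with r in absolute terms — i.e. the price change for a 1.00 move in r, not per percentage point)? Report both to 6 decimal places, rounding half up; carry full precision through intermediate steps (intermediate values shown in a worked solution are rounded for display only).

σ√T = 0.5562·√2.9681 = 0.958231
d₁ = (ln(S/K) + (r+σ²/2)T) / (σ√T) = (ln(154.05/155.69) + (0.0259+0.5562²/2)·2.9681) / 0.958231 = (-0.010590 + 0.535977) / 0.958231 = 0.548289
d₂ = d₁ − σ√T = 0.548289 − 0.958231 = -0.409942
e^{−rT} = e^{−0.0259·2.9681} = 0.926007
N(−d₁) = 0.291747,  N(−d₂) = 0.659076
Put price V = K·e^{−rT}·N(−d₂) − S·N(−d₁) = 95.018946 − 44.943585 = 50.075360
ρ = −K·T·e^{−rT}·N(−d₂) = -282.025732

price = 50.075360
ρ = -282.025732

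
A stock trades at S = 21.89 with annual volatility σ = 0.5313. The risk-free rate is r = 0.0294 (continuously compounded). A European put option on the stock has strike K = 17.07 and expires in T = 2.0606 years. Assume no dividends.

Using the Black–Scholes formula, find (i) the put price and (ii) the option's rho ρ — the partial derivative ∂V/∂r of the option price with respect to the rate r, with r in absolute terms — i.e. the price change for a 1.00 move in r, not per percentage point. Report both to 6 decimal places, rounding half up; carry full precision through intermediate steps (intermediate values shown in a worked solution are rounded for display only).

σ√T = 0.5313·√2.0606 = 0.762670
d₁ = (ln(S/K) + (r+σ²/2)T) / (σ√T) = (ln(21.89/17.07) + (0.0294+0.5313²/2)·2.0606) / 0.762670 = (0.248707 + 0.351414) / 0.762670 = 0.786870
d₂ = d₁ − σ√T = 0.786870 − 0.762670 = 0.024200
e^{−rT} = e^{−0.0294·2.0606} = 0.941217
N(−d₁) = 0.215679,  N(−d₂) = 0.490347
Put price V = K·e^{−rT}·N(−d₂) − S·N(−d₁) = 7.878191 − 4.721216 = 3.156975
ρ = −K·T·e^{−rT}·N(−d₂) = -16.233801

price = 3.156975
ρ = -16.233801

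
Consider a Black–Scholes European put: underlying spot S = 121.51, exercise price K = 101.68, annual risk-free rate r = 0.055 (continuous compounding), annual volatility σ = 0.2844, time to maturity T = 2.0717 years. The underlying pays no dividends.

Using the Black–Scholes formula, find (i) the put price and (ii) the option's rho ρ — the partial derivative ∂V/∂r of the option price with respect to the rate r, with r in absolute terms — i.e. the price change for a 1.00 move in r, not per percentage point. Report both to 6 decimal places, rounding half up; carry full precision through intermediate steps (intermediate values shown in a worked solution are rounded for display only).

σ√T = 0.2844·√2.0717 = 0.409348
d₁ = (ln(S/K) + (r+σ²/2)T) / (σ√T) = (ln(121.51/101.68) + (0.055+0.2844²/2)·2.0717) / 0.409348 = (0.178166 + 0.197727) / 0.409348 = 0.918270
d₂ = d₁ − σ√T = 0.918270 − 0.409348 = 0.508922
e^{−rT} = e^{−0.055·2.0717} = 0.892308
N(−d₁) = 0.179239,  N(−d₂) = 0.305403
Put price V = K·e^{−rT}·N(−d₂) − S·N(−d₁) = 27.709226 − 21.779289 = 5.929937
ρ = −K·T·e^{−rT}·N(−d₂) = -57.405204

price = 5.929937
ρ = -57.405204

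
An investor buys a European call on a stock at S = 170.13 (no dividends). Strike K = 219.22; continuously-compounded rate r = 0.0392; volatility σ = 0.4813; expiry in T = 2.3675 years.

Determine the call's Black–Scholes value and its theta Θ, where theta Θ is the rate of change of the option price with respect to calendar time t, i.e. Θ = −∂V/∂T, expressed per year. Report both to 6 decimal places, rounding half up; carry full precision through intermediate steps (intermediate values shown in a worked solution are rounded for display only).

price = 39.784656
Θ = -12.672523

σ√T = 0.4813·√2.3675 = 0.740561
d₁ = (ln(S/K) + (r+σ²/2)T) / (σ√T) = (ln(170.13/219.22) + (0.0392+0.4813²/2)·2.3675) / 0.740561 = (-0.253513 + 0.367021) / 0.740561 = 0.153273
d₂ = d₁ − σ√T = 0.153273 − 0.740561 = -0.587288
e^{−rT} = e^{−0.0392·2.3675} = 0.911370
N(d₁) = 0.560909,  N(d₂) = 0.278505
Call price V = S·N(d₁) − K·e^{−rT}·N(d₂) = 95.427397 − 55.642741 = 39.784656
φ(d₁) = (1/√(2π))·e^{−d₁²/2} = 0.394284
Θ = −S·φ(d₁)·σ/(2√T) − r·K·e^{−rT}·N(d₂) = −10.491328 − 2.181195 = -12.672523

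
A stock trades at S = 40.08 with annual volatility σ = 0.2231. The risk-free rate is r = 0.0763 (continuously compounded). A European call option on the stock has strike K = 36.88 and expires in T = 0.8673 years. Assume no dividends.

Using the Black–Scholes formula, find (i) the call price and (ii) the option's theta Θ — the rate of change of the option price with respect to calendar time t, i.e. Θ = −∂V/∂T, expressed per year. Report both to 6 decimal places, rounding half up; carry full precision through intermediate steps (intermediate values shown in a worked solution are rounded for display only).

σ√T = 0.2231·√0.8673 = 0.207771
d₁ = (ln(S/K) + (r+σ²/2)T) / (σ√T) = (ln(40.08/36.88) + (0.0763+0.2231²/2)·0.8673) / 0.207771 = (0.083208 + 0.087759) / 0.207771 = 0.822866
d₂ = d₁ − σ√T = 0.822866 − 0.207771 = 0.615095
e^{−rT} = e^{−0.0763·0.8673} = 0.935967
N(d₁) = 0.794708,  N(d₂) = 0.730754
Call price V = S·N(d₁) − K·e^{−rT}·N(d₂) = 31.851890 − 25.224508 = 6.627382
φ(d₁) = (1/√(2π))·e^{−d₁²/2} = 0.284366
Θ = −S·φ(d₁)·σ/(2√T) − r·K·e^{−rT}·N(d₂) = −1.365182 − 1.924630 = -3.289812

price = 6.627382
Θ = -3.289812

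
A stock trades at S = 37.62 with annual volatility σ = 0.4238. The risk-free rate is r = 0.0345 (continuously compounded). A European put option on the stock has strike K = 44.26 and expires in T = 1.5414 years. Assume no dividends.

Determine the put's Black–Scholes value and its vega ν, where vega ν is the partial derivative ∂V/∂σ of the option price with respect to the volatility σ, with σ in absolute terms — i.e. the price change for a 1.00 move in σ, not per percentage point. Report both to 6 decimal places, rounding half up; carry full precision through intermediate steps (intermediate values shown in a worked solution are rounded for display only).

σ√T = 0.4238·√1.5414 = 0.526161
d₁ = (ln(S/K) + (r+σ²/2)T) / (σ√T) = (ln(37.62/44.26) + (0.0345+0.4238²/2)·1.5414) / 0.526161 = (-0.162546 + 0.191601) / 0.526161 = 0.055222
d₂ = d₁ − σ√T = 0.055222 − 0.526161 = -0.470939
e^{−rT} = e^{−0.0345·1.5414} = 0.948211
N(−d₁) = 0.477981,  N(−d₂) = 0.681158
Put price V = K·e^{−rT}·N(−d₂) − S·N(−d₁) = 28.586712 − 17.981643 = 10.605069
φ(d₁) = (1/√(2π))·e^{−d₁²/2} = 0.398334
ν = S·φ(d₁)·√T = 18.604772

price = 10.605069
ν = 18.604772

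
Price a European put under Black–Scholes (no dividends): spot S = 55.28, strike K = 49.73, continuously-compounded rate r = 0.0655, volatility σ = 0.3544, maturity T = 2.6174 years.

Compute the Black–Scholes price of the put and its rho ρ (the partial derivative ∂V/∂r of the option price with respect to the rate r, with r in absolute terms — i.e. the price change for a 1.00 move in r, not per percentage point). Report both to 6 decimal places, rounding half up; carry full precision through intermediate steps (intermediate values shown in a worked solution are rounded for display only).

price = 5.484518
ρ = -46.271576

σ√T = 0.3544·√2.6174 = 0.573362
d₁ = (ln(S/K) + (r+σ²/2)T) / (σ√T) = (ln(55.28/49.73) + (0.0655+0.3544²/2)·2.6174) / 0.573362 = (0.105803 + 0.335812) / 0.573362 = 0.770219
d₂ = d₁ − σ√T = 0.770219 − 0.573362 = 0.196858
e^{−rT} = e^{−0.0655·2.6174} = 0.842451
N(−d₁) = 0.220585,  N(−d₂) = 0.421969
Put price V = K·e^{−rT}·N(−d₂) − S·N(−d₁) = 17.678450 − 12.193932 = 5.484518
ρ = −K·T·e^{−rT}·N(−d₂) = -46.271576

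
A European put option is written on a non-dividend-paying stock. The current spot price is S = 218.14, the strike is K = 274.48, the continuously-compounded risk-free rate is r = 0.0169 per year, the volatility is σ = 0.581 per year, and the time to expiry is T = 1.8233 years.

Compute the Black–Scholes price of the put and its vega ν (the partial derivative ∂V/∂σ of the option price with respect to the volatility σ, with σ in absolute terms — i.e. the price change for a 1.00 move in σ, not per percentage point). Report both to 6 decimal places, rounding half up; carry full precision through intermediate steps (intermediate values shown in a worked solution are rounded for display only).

price = 100.127361
ν = 116.385073

σ√T = 0.581·√1.8233 = 0.784522
d₁ = (ln(S/K) + (r+σ²/2)T) / (σ√T) = (ln(218.14/274.48) + (0.0169+0.581²/2)·1.8233) / 0.784522 = (-0.229741 + 0.338551) / 0.784522 = 0.138696
d₂ = d₁ − σ√T = 0.138696 − 0.784522 = -0.645826
e^{−rT} = e^{−0.0169·1.8233} = 0.969656
N(−d₁) = 0.444845,  N(−d₂) = 0.740804
Put price V = K·e^{−rT}·N(−d₂) − S·N(−d₁) = 197.165908 − 97.038548 = 100.127361
φ(d₁) = (1/√(2π))·e^{−d₁²/2} = 0.395124
ν = S·φ(d₁)·√T = 116.385073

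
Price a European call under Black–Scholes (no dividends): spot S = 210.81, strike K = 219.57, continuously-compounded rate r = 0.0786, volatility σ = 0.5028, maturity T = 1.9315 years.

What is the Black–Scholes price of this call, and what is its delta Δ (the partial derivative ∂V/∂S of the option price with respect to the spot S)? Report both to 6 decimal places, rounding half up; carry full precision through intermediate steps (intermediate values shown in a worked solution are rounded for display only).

σ√T = 0.5028·√1.9315 = 0.698783
d₁ = (ln(S/K) + (r+σ²/2)T) / (σ√T) = (ln(210.81/219.57) + (0.0786+0.5028²/2)·1.9315) / 0.698783 = (-0.040714 + 0.395965) / 0.698783 = 0.508385
d₂ = d₁ − σ√T = 0.508385 − 0.698783 = -0.190398
e^{−rT} = e^{−0.0786·1.9315} = 0.859146
N(d₁) = 0.694408,  N(d₂) = 0.424499
Call price V = S·N(d₁) − K·e^{−rT}·N(d₂) = 146.388238 − 80.078590 = 66.309649
Δ = N(d₁) = 0.694408

price = 66.309649
Δ = 0.694408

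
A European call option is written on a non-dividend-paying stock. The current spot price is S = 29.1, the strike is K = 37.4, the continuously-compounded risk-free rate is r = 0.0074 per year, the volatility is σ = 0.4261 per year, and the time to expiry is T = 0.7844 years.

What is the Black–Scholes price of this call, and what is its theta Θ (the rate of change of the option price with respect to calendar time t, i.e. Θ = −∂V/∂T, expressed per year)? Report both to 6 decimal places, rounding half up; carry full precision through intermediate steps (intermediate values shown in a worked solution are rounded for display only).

σ√T = 0.4261·√0.7844 = 0.377381
d₁ = (ln(S/K) + (r+σ²/2)T) / (σ√T) = (ln(29.1/37.4) + (0.0074+0.4261²/2)·0.7844) / 0.377381 = (-0.250933 + 0.077013) / 0.377381 = -0.460859
d₂ = d₁ − σ√T = -0.460859 − 0.377381 = -0.838241
e^{−rT} = e^{−0.0074·0.7844} = 0.994212
N(d₁) = 0.322450,  N(d₂) = 0.200948
Call price V = S·N(d₁) − K·e^{−rT}·N(d₂) = 9.383288 − 7.471950 = 1.911338
φ(d₁) = (1/√(2π))·e^{−d₁²/2} = 0.358748
Θ = −S·φ(d₁)·σ/(2√T) − r·K·e^{−rT}·N(d₂) = −2.511283 − 0.055292 = -2.566575

price = 1.911338
Θ = -2.566575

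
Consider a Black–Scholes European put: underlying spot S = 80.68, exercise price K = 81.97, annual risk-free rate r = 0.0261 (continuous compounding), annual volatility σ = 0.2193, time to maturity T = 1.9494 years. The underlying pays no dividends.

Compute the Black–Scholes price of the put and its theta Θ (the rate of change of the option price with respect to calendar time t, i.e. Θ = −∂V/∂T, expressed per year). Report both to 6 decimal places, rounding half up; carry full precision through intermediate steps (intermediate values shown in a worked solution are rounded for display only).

σ√T = 0.2193·√1.9494 = 0.306189
d₁ = (ln(S/K) + (r+σ²/2)T) / (σ√T) = (ln(80.68/81.97) + (0.0261+0.2193²/2)·1.9494) / 0.306189 = (-0.015863 + 0.097755) / 0.306189 = 0.267458
d₂ = d₁ − σ√T = 0.267458 − 0.306189 = -0.038731
e^{−rT} = e^{−0.0261·1.9494} = 0.950393
N(−d₁) = 0.394558,  N(−d₂) = 0.515448
Put price V = K·e^{−rT}·N(−d₂) − S·N(−d₁) = 40.155298 − 31.832975 = 8.322323
φ(d₁) = (1/√(2π))·e^{−d₁²/2} = 0.384926
Θ = −S·φ(d₁)·σ/(2√T) + r·K·e^{−rT}·N(−d₂) = −2.438938 + 1.048053 = -1.390885

price = 8.322323
Θ = -1.390885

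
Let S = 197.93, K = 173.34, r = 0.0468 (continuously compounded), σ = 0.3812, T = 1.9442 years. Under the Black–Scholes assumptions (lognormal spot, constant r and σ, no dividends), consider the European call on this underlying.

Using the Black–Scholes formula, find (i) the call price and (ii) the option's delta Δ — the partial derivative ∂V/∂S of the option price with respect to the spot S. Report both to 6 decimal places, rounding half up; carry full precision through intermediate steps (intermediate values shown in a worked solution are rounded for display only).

price = 60.321835
Δ = 0.753810

σ√T = 0.3812·√1.9442 = 0.531525
d₁ = (ln(S/K) + (r+σ²/2)T) / (σ√T) = (ln(197.93/173.34) + (0.0468+0.3812²/2)·1.9442) / 0.531525 = (0.132658 + 0.232248) / 0.531525 = 0.686527
d₂ = d₁ − σ√T = 0.686527 − 0.531525 = 0.155003
e^{−rT} = e^{−0.0468·1.9442} = 0.913028
N(d₁) = 0.753810,  N(d₂) = 0.561590
Call price V = S·N(d₁) − K·e^{−rT}·N(d₂) = 149.201556 − 88.879721 = 60.321835
Δ = N(d₁) = 0.753810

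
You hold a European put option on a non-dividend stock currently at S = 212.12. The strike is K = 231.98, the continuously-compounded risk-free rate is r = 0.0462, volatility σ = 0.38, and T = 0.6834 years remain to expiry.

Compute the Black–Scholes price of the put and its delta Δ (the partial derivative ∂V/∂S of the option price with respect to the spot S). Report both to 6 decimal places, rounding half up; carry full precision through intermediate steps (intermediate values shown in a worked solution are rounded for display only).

σ√T = 0.38·√0.6834 = 0.314138
d₁ = (ln(S/K) + (r+σ²/2)T) / (σ√T) = (ln(212.12/231.98) + (0.0462+0.38²/2)·0.6834) / 0.314138 = (-0.089499 + 0.080915) / 0.314138 = -0.027327
d₂ = d₁ − σ√T = -0.027327 − 0.314138 = -0.341465
e^{−rT} = e^{−0.0462·0.6834} = 0.968920
N(−d₁) = 0.510901,  N(−d₂) = 0.633623
Put price V = K·e^{−rT}·N(−d₂) − S·N(−d₁) = 142.419587 − 108.372219 = 34.047368
Δ = −N(−d₁) = -0.510901

price = 34.047368
Δ = -0.510901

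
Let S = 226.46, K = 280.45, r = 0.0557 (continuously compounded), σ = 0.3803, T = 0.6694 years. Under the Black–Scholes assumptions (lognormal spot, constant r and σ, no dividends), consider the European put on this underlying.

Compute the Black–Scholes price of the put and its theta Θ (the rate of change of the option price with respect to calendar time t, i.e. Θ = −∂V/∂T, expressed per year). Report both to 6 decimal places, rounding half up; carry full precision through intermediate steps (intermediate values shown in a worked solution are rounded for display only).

σ√T = 0.3803·√0.6694 = 0.311150
d₁ = (ln(S/K) + (r+σ²/2)T) / (σ√T) = (ln(226.46/280.45) + (0.0557+0.3803²/2)·0.6694) / 0.311150 = (-0.213827 + 0.085693) / 0.311150 = -0.411810
d₂ = d₁ − σ√T = -0.411810 − 0.311150 = -0.722960
e^{−rT} = e^{−0.0557·0.6694} = 0.963401
N(−d₁) = 0.659761,  N(−d₂) = 0.765148
Put price V = K·e^{−rT}·N(−d₂) − S·N(−d₁) = 206.732034 − 149.409405 = 57.322629
φ(d₁) = (1/√(2π))·e^{−d₁²/2} = 0.366509
Θ = −S·φ(d₁)·σ/(2√T) + r·K·e^{−rT}·N(−d₂) = −19.289882 + 11.514974 = -7.774908

price = 57.322629
Θ = -7.774908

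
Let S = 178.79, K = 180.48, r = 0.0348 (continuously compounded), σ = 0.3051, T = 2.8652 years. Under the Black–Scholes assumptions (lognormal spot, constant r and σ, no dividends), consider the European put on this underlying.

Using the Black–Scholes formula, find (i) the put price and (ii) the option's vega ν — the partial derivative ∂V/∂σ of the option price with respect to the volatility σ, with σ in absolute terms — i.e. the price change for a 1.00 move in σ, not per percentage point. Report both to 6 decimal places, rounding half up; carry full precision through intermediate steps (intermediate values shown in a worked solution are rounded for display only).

σ√T = 0.3051·√2.8652 = 0.516440
d₁ = (ln(S/K) + (r+σ²/2)T) / (σ√T) = (ln(178.79/180.48) + (0.0348+0.3051²/2)·2.8652) / 0.516440 = (-0.009408 + 0.233064) / 0.516440 = 0.433073
d₂ = d₁ − σ√T = 0.433073 − 0.516440 = -0.083367
e^{−rT} = e^{−0.0348·2.8652} = 0.905101
N(−d₁) = 0.332481,  N(−d₂) = 0.533220
Put price V = K·e^{−rT}·N(−d₂) − S·N(−d₁) = 87.102899 − 59.444277 = 27.658622
φ(d₁) = (1/√(2π))·e^{−d₁²/2} = 0.363232
ν = S·φ(d₁)·√T = 109.927001

price = 27.658622
ν = 109.927001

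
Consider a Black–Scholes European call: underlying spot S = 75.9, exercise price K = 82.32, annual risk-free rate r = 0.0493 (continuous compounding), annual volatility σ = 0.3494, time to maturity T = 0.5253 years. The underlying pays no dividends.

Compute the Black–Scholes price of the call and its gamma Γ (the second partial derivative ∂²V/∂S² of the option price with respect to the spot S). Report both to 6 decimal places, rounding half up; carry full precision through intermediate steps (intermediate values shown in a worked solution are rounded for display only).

price = 5.892883
Γ = 0.020669

σ√T = 0.3494·√0.5253 = 0.253237
d₁ = (ln(S/K) + (r+σ²/2)T) / (σ√T) = (ln(75.9/82.32) + (0.0493+0.3494²/2)·0.5253) / 0.253237 = (-0.081197 + 0.057962) / 0.253237 = -0.091755
d₂ = d₁ − σ√T = -0.091755 − 0.253237 = -0.344992
e^{−rT} = e^{−0.0493·0.5253} = 0.974435
N(d₁) = 0.463446,  N(d₂) = 0.365050
Call price V = S·N(d₁) − K·e^{−rT}·N(d₂) = 35.175580 − 29.282697 = 5.892883
φ(d₁) = (1/√(2π))·e^{−d₁²/2} = 0.397266
Γ = φ(d₁) / (S·σ·√T) = 0.020669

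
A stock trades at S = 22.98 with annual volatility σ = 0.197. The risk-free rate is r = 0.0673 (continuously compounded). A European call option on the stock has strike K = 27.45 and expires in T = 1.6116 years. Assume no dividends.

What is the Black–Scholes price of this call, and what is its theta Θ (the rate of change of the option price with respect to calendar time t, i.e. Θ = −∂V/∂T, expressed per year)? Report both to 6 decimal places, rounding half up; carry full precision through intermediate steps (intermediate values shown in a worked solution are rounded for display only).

price = 1.634343
Θ = -1.273031

σ√T = 0.197·√1.6116 = 0.250089
d₁ = (ln(S/K) + (r+σ²/2)T) / (σ√T) = (ln(22.98/27.45) + (0.0673+0.197²/2)·1.6116) / 0.250089 = (-0.177742 + 0.139733) / 0.250089 = -0.151981
d₂ = d₁ − σ√T = -0.151981 − 0.250089 = -0.402071
e^{−rT} = e^{−0.0673·1.6116} = 0.897214
N(d₁) = 0.439601,  N(d₂) = 0.343816
Call price V = S·N(d₁) − K·e^{−rT}·N(d₂) = 10.102026 − 8.467683 = 1.634343
φ(d₁) = (1/√(2π))·e^{−d₁²/2} = 0.394361
Θ = −S·φ(d₁)·σ/(2√T) − r·K·e^{−rT}·N(d₂) = −0.703156 − 0.569875 = -1.273031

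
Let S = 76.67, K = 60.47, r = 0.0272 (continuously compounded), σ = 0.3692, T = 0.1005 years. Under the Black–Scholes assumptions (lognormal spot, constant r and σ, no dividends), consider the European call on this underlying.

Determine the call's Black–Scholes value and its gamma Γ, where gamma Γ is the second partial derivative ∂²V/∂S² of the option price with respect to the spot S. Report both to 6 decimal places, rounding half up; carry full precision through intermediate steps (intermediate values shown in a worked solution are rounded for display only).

σ√T = 0.3692·√0.1005 = 0.117043
d₁ = (ln(S/K) + (r+σ²/2)T) / (σ√T) = (ln(76.67/60.47) + (0.0272+0.3692²/2)·0.1005) / 0.117043 = (0.237363 + 0.009583) / 0.117043 = 2.109880
d₂ = d₁ − σ√T = 2.109880 − 0.117043 = 1.992837
e^{−rT} = e^{−0.0272·0.1005} = 0.997270
N(d₁) = 0.982566,  N(d₂) = 0.976860
Call price V = S·N(d₁) − K·e^{−rT}·N(d₂) = 75.333307 − 58.909490 = 16.423818
φ(d₁) = (1/√(2π))·e^{−d₁²/2} = 0.043078
Γ = φ(d₁) / (S·σ·√T) = 0.004801

price = 16.423818
Γ = 0.004801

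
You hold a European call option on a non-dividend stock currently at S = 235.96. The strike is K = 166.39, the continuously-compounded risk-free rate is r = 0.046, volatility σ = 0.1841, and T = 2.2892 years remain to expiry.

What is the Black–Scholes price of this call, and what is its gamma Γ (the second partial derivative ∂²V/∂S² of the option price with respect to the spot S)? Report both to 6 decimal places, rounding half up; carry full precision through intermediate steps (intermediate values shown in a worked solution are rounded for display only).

price = 87.319984
Γ = 0.001264

σ√T = 0.1841·√2.2892 = 0.278545
d₁ = (ln(S/K) + (r+σ²/2)T) / (σ√T) = (ln(235.96/166.39) + (0.046+0.1841²/2)·2.2892) / 0.278545 = (0.349328 + 0.144097) / 0.278545 = 1.771435
d₂ = d₁ − σ√T = 1.771435 − 0.278545 = 1.492890
e^{−rT} = e^{−0.046·2.2892} = 0.900052
N(d₁) = 0.961756,  N(d₂) = 0.932267
Call price V = S·N(d₁) − K·e^{−rT}·N(d₂) = 226.935906 − 139.615921 = 87.319984
φ(d₁) = (1/√(2π))·e^{−d₁²/2} = 0.083082
Γ = φ(d₁) / (S·σ·√T) = 0.001264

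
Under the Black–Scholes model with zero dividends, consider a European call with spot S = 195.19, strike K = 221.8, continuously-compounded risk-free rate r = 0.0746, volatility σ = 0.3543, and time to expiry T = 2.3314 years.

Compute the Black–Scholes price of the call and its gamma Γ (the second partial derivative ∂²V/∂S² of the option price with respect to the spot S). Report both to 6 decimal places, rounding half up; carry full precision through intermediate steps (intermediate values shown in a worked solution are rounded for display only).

price = 45.222694
Γ = 0.003546

σ√T = 0.3543·√2.3314 = 0.540978
d₁ = (ln(S/K) + (r+σ²/2)T) / (σ√T) = (ln(195.19/221.8) + (0.0746+0.3543²/2)·2.3314) / 0.540978 = (-0.127803 + 0.320251) / 0.540978 = 0.355742
d₂ = d₁ − σ√T = 0.355742 − 0.540978 = -0.185236
e^{−rT} = e^{−0.0746·2.3314} = 0.840362
N(d₁) = 0.638983,  N(d₂) = 0.426522
Call price V = S·N(d₁) − K·e^{−rT}·N(d₂) = 124.723085 − 79.500392 = 45.222694
φ(d₁) = (1/√(2π))·e^{−d₁²/2} = 0.374481
Γ = φ(d₁) / (S·σ·√T) = 0.003546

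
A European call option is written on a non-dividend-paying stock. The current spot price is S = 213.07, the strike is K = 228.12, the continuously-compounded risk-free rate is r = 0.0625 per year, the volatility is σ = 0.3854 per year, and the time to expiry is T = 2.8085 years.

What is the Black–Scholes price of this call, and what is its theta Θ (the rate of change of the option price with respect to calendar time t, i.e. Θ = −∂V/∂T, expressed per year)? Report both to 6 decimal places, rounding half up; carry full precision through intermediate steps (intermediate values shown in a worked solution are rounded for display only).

σ√T = 0.3854·√2.8085 = 0.645876
d₁ = (ln(S/K) + (r+σ²/2)T) / (σ√T) = (ln(213.07/228.12) + (0.0625+0.3854²/2)·2.8085) / 0.645876 = (-0.068251 + 0.384109) / 0.645876 = 0.489038
d₂ = d₁ − σ√T = 0.489038 − 0.645876 = -0.156837
e^{−rT} = e^{−0.0625·2.8085} = 0.839011
N(d₁) = 0.687593,  N(d₂) = 0.437686
Call price V = S·N(d₁) − K·e^{−rT}·N(d₂) = 146.505372 − 83.771104 = 62.734268
φ(d₁) = (1/√(2π))·e^{−d₁²/2} = 0.353979
Θ = −S·φ(d₁)·σ/(2√T) − r·K·e^{−rT}·N(d₂) = −8.672500 − 5.235694 = -13.908194

price = 62.734268
Θ = -13.908194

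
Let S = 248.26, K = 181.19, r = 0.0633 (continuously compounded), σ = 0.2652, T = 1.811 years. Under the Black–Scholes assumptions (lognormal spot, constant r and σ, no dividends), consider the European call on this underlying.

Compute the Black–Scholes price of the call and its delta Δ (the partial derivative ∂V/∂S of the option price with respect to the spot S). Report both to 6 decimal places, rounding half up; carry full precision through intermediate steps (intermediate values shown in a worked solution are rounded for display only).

price = 90.632237
Δ = 0.916528

σ√T = 0.2652·√1.811 = 0.356889
d₁ = (ln(S/K) + (r+σ²/2)T) / (σ√T) = (ln(248.26/181.19) + (0.0633+0.2652²/2)·1.811) / 0.356889 = (0.314930 + 0.178321) / 0.356889 = 1.382088
d₂ = d₁ − σ√T = 1.382088 − 0.356889 = 1.025199
e^{−rT} = e^{−0.0633·1.811} = 0.891690
N(d₁) = 0.916528,  N(d₂) = 0.847365
Call price V = S·N(d₁) − K·e^{−rT}·N(d₂) = 227.537147 − 136.904910 = 90.632237
Δ = N(d₁) = 0.916528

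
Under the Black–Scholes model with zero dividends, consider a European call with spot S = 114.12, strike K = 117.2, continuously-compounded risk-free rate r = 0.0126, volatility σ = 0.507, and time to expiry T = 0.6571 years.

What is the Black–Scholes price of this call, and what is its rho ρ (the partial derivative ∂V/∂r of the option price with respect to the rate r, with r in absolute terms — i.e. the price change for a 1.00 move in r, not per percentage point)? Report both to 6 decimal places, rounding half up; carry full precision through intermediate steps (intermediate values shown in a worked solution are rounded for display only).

σ√T = 0.507·√0.6571 = 0.410983
d₁ = (ln(S/K) + (r+σ²/2)T) / (σ√T) = (ln(114.12/117.2) + (0.0126+0.507²/2)·0.6571) / 0.410983 = (-0.026631 + 0.092733) / 0.410983 = 0.160838
d₂ = d₁ − σ√T = 0.160838 − 0.410983 = -0.250145
e^{−rT} = e^{−0.0126·0.6571} = 0.991755
N(d₁) = 0.563889,  N(d₂) = 0.401238
Call price V = S·N(d₁) − K·e^{−rT}·N(d₂) = 64.351059 − 46.637309 = 17.713750
ρ = K·T·e^{−rT}·N(d₂) = 30.645376

price = 17.713750
ρ = 30.645376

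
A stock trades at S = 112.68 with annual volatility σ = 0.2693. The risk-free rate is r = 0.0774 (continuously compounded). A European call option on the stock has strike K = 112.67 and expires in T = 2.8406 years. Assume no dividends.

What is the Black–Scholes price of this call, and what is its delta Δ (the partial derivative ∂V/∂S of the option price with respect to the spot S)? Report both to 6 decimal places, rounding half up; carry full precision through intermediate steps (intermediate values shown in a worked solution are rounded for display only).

price = 31.409997
Δ = 0.761626

σ√T = 0.2693·√2.8406 = 0.453880
d₁ = (ln(S/K) + (r+σ²/2)T) / (σ√T) = (ln(112.68/112.67) + (0.0774+0.2693²/2)·2.8406) / 0.453880 = (0.000089 + 0.322866) / 0.453880 = 0.711542
d₂ = d₁ − σ√T = 0.711542 − 0.453880 = 0.257662
e^{−rT} = e^{−0.0774·2.8406} = 0.802629
N(d₁) = 0.761626,  N(d₂) = 0.601666
Call price V = S·N(d₁) − K·e^{−rT}·N(d₂) = 85.819989 − 54.409992 = 31.409997
Δ = N(d₁) = 0.761626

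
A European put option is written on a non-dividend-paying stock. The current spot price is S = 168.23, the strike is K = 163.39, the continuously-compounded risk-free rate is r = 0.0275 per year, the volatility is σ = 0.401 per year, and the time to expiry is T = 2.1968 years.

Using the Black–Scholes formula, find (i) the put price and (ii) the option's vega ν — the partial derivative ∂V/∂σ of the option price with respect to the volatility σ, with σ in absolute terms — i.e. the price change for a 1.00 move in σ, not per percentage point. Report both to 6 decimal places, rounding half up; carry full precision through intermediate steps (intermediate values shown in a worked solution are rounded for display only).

price = 30.829809
ν = 89.978614

σ√T = 0.401·√2.1968 = 0.594346
d₁ = (ln(S/K) + (r+σ²/2)T) / (σ√T) = (ln(168.23/163.39) + (0.0275+0.401²/2)·2.1968) / 0.594346 = (0.029192 + 0.237036) / 0.594346 = 0.447934
d₂ = d₁ − σ√T = 0.447934 − 0.594346 = -0.146412
e^{−rT} = e^{−0.0275·2.1968} = 0.941377
N(−d₁) = 0.327100,  N(−d₂) = 0.558202
Put price V = K·e^{−rT}·N(−d₂) − S·N(−d₁) = 85.857915 − 55.028106 = 30.829809
φ(d₁) = (1/√(2π))·e^{−d₁²/2} = 0.360862
ν = S·φ(d₁)·√T = 89.978614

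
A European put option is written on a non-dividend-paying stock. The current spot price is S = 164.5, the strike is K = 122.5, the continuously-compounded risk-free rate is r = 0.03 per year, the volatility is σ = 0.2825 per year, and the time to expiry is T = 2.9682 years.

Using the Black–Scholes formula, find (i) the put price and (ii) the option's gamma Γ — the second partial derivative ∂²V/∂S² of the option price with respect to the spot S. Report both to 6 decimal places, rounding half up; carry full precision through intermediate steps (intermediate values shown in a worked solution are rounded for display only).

price = 7.963941
Γ = 0.002926

σ√T = 0.2825·√2.9682 = 0.486704
d₁ = (ln(S/K) + (r+σ²/2)T) / (σ√T) = (ln(164.5/122.5) + (0.03+0.2825²/2)·2.9682) / 0.486704 = (0.294800 + 0.207486) / 0.486704 = 1.032015
d₂ = d₁ − σ√T = 1.032015 − 0.486704 = 0.545311
e^{−rT} = e^{−0.03·2.9682} = 0.914803
N(−d₁) = 0.151033,  N(−d₂) = 0.292770
Put price V = K·e^{−rT}·N(−d₂) − S·N(−d₁) = 32.808792 − 24.844851 = 7.963941
φ(d₁) = (1/√(2π))·e^{−d₁²/2} = 0.234227
Γ = φ(d₁) / (S·σ·√T) = 0.002926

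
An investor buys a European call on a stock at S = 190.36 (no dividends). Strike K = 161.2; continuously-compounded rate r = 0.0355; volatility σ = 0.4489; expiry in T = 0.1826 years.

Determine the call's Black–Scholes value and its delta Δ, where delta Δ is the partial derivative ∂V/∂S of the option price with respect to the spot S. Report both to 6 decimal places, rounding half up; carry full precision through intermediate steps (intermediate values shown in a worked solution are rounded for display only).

σ√T = 0.4489·√0.1826 = 0.191823
d₁ = (ln(S/K) + (r+σ²/2)T) / (σ√T) = (ln(190.36/161.2) + (0.0355+0.4489²/2)·0.1826) / 0.191823 = (0.166271 + 0.024880) / 0.191823 = 0.996501
d₂ = d₁ − σ√T = 0.996501 − 0.191823 = 0.804678
e^{−rT} = e^{−0.0355·0.1826} = 0.993539
N(d₁) = 0.840497,  N(d₂) = 0.789497
Call price V = S·N(d₁) − K·e^{−rT}·N(d₂) = 159.996923 − 126.444643 = 33.552280
Δ = N(d₁) = 0.840497

price = 33.552280
Δ = 0.840497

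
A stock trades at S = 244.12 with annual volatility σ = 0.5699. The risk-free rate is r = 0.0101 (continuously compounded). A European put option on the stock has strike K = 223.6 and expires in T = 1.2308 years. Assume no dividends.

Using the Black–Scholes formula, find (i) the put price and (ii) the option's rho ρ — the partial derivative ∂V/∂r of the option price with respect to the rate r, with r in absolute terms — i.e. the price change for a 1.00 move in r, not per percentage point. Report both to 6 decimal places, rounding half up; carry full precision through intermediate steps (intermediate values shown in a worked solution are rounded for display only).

σ√T = 0.5699·√1.2308 = 0.632255
d₁ = (ln(S/K) + (r+σ²/2)T) / (σ√T) = (ln(244.12/223.6) + (0.0101+0.5699²/2)·1.2308) / 0.632255 = (0.087801 + 0.212304) / 0.632255 = 0.474659
d₂ = d₁ − σ√T = 0.474659 − 0.632255 = -0.157596
e^{−rT} = e^{−0.0101·1.2308} = 0.987646
N(−d₁) = 0.317515,  N(−d₂) = 0.562613
Put price V = K·e^{−rT}·N(−d₂) − S·N(−d₁) = 124.246010 − 77.511775 = 46.734235
ρ = −K·T·e^{−rT}·N(−d₂) = -152.921989

price = 46.734235
ρ = -152.921989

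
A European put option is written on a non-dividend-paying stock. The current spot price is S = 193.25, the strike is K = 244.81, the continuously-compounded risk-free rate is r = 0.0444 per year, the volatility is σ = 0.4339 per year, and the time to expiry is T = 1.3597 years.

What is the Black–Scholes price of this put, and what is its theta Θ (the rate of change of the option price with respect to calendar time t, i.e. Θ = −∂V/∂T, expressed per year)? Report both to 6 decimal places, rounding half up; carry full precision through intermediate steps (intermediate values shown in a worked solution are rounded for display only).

σ√T = 0.4339·√1.3597 = 0.505954
d₁ = (ln(S/K) + (r+σ²/2)T) / (σ√T) = (ln(193.25/244.81) + (0.0444+0.4339²/2)·1.3597) / 0.505954 = (-0.236498 + 0.188366) / 0.505954 = -0.095132
d₂ = d₁ − σ√T = -0.095132 − 0.505954 = -0.601086
e^{−rT} = e^{−0.0444·1.3597} = 0.941416
N(−d₁) = 0.537895,  N(−d₂) = 0.726109
Put price V = K·e^{−rT}·N(−d₂) − S·N(−d₁) = 167.344737 − 103.948177 = 63.396561
φ(d₁) = (1/√(2π))·e^{−d₁²/2} = 0.397141
Θ = −S·φ(d₁)·σ/(2√T) + r·K·e^{−rT}·N(−d₂) = −14.279154 + 7.430106 = -6.849048

price = 63.396561
Θ = -6.849048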